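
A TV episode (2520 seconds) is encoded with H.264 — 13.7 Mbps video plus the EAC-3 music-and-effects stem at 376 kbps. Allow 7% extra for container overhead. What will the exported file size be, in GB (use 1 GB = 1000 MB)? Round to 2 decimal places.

Audio: 376 kbps = 0.376 Mbps.
Total bitrate: 13.7 + 0.376 = 14.076 Mbps.
Stream data: 14.076 Mbps × 2520 s = 35471.5 Mb.
With 7% container overhead: ×1.07.
37,955 Mb ÷ 8 = 4,744 MB → 4.744 GB.

4.74 GB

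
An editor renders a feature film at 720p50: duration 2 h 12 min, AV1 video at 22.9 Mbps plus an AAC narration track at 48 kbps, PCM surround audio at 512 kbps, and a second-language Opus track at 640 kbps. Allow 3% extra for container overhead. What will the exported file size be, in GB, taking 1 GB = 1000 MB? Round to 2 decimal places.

2 h 12 min = 132 min = 7920 s
Audio total: 48 + 512 + 640 = 1200 kbps = 1.200 Mbps.
Total bitrate: 22.9 + 1.200 = 24.100 Mbps.
Stream data: 24.100 Mbps × 7920 s = 190872.0 Mb.
With 3% container overhead: ×1.03.
196,598 Mb ÷ 8 = 24,575 MB → 24.57 GB.

24.57 GB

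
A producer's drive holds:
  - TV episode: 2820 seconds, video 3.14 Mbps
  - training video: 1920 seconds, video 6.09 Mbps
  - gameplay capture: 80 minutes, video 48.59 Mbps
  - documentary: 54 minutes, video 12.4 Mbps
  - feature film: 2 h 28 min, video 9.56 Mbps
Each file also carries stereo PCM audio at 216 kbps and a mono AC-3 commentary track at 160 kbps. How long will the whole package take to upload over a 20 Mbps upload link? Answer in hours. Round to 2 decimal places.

Audio total: 216 + 160 = 376 kbps = 0.376 Mbps.
TV episode: 3.516 Mbps × 2820 s = 9915.1 Mb
training video: 6.466 Mbps × 1920 s = 12414.7 Mb
gameplay capture: 48.966 Mbps × 4800 s = 235036.8 Mb
documentary: 12.776 Mbps × 3240 s = 41394.2 Mb
feature film: 9.936 Mbps × 8880 s = 88231.7 Mb
Total: 386992.6 Mb = 48374.1 MB.
At 20 Mbps: 386992.6 / 20 = 19350 s ≈ 5.37 hours.

5.37 hours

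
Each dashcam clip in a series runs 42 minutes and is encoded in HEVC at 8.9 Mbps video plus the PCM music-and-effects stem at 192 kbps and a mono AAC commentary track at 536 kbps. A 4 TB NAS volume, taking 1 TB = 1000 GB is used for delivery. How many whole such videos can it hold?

1318

42 min = 2520 s
Audio total: 192 + 536 = 728 kbps = 0.728 Mbps.
Total bitrate: 9.628 Mbps.
Per item: 9.628 Mbps × 2520 s = 24,263 Mb = 3,033 MB.
Capacity: 4 TB = 32,000,000 Mb; 1318.90 items → 1318 complete.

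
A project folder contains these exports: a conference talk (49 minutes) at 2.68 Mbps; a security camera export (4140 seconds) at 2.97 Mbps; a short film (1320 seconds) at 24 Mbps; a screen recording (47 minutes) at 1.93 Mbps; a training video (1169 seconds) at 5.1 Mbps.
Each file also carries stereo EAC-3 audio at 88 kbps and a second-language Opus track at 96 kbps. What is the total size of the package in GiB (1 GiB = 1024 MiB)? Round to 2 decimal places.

7.63 GiB

Audio total: 88 + 96 = 184 kbps = 0.184 Mbps.
conference talk: 2.864 Mbps × 2940 s = 8420.2 Mb
security camera export: 3.154 Mbps × 4140 s = 13057.6 Mb
short film: 24.184 Mbps × 1320 s = 31922.9 Mb
screen recording: 2.114 Mbps × 2820 s = 5961.5 Mb
training video: 5.284 Mbps × 1169 s = 6177.0 Mb
Total: 65539.1 Mb = 8192.4 MB.
= 7.630 GiB.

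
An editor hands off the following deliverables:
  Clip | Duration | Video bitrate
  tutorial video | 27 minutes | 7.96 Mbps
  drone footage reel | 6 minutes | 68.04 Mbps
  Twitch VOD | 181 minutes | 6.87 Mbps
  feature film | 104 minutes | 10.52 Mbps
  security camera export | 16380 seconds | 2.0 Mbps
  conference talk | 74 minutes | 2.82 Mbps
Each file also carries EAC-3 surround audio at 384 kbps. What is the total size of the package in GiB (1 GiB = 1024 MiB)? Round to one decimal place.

27.7 GiB

Audio: 384 kbps = 0.384 Mbps.
tutorial video: 8.344 Mbps × 1620 s = 13517.3 Mb
drone footage reel: 68.424 Mbps × 360 s = 24632.6 Mb
Twitch VOD: 7.254 Mbps × 10860 s = 78778.4 Mb
feature film: 10.904 Mbps × 6240 s = 68041.0 Mb
security camera export: 2.384 Mbps × 16380 s = 39049.9 Mb
conference talk: 3.204 Mbps × 4440 s = 14225.8 Mb
Total: 238245.0 Mb = 29780.6 MB.
= 27.74 GiB.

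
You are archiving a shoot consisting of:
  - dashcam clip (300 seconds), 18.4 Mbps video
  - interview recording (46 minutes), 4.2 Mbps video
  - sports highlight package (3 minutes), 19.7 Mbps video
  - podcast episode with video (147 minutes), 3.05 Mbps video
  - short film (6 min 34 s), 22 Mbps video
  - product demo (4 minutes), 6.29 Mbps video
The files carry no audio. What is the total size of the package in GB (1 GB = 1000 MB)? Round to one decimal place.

7.2 GB

dashcam clip: 18.400 Mbps × 300 s = 5520.0 Mb
interview recording: 4.200 Mbps × 2760 s = 11592.0 Mb
sports highlight package: 19.700 Mbps × 180 s = 3546.0 Mb
podcast episode with video: 3.050 Mbps × 8820 s = 26901.0 Mb
short film: 22.000 Mbps × 394 s = 8668.0 Mb
product demo: 6.290 Mbps × 240 s = 1509.6 Mb
Total: 57736.6 Mb = 7217.1 MB.
= 7.217 GB.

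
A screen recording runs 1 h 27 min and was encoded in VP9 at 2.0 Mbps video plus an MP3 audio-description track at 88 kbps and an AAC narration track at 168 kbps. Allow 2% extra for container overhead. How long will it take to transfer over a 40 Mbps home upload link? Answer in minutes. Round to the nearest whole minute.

5 minutes

1 h 27 min = 87 min = 5220 s
Audio total: 88 + 168 = 256 kbps = 0.256 Mbps.
Total bitrate: 2.256 Mbps.
File: 2.256 Mbps × 5220 s = 11776.3 Mb.
With 2% container overhead: ×1.02. → 12011.8 Mb.
At 40 Mbps: 12011.8 / 40 = 300.3 s ≈ 5 minutes.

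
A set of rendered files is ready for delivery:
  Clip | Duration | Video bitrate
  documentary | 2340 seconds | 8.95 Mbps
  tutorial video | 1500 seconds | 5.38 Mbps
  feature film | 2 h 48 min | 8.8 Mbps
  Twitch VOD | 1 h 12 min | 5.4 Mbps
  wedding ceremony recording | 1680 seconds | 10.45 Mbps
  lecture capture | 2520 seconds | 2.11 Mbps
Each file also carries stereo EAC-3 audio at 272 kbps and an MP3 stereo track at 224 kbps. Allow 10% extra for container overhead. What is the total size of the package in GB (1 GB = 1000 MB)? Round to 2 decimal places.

Audio total: 272 + 224 = 496 kbps = 0.496 Mbps.
documentary: 9.446 Mbps × 2340 s × 1.10 = 24314.0 Mb
tutorial video: 5.876 Mbps × 1500 s × 1.10 = 9695.4 Mb
feature film: 9.296 Mbps × 10080 s × 1.10 = 103074.0 Mb
Twitch VOD: 5.896 Mbps × 4320 s × 1.10 = 28017.8 Mb
wedding ceremony recording: 10.946 Mbps × 1680 s × 1.10 = 20228.2 Mb
lecture capture: 2.606 Mbps × 2520 s × 1.10 = 7223.8 Mb
Total: 192553.3 Mb = 24069.2 MB.
= 24.07 GB.

24.07 GB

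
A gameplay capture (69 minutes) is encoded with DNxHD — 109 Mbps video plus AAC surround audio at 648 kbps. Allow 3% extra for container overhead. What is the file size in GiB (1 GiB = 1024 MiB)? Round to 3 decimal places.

69 min = 4140 s
Audio: 648 kbps = 0.648 Mbps.
Total bitrate: 109 + 0.648 = 109.648 Mbps.
Stream data: 109.648 Mbps × 4140 s = 453942.7 Mb.
With 3% container overhead: ×1.03.
467,561 Mb = 58,445,125,200 bytes ÷ 1,073,741,824 = 54.43 GiB.

54.431 GiB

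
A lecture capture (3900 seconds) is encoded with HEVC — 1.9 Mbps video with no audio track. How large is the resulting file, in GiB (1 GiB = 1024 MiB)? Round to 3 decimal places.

0.863 GiB

Total bitrate: 1.9 Mbps.
Stream data: 1.900 Mbps × 3900 s = 7410.0 Mb.
7,410 Mb = 926,250,000 bytes ÷ 1,073,741,824 = 0.8626 GiB.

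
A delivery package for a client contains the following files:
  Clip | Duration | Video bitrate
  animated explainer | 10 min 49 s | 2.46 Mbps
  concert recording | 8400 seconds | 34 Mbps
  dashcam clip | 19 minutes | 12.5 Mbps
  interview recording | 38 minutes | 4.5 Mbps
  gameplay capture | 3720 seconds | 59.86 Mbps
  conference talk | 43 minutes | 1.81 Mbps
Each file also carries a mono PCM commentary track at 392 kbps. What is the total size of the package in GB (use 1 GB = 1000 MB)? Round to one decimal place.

68.3 GB

Audio: 392 kbps = 0.392 Mbps.
animated explainer: 2.852 Mbps × 649 s = 1850.9 Mb
concert recording: 34.392 Mbps × 8400 s = 288892.8 Mb
dashcam clip: 12.892 Mbps × 1140 s = 14696.9 Mb
interview recording: 4.892 Mbps × 2280 s = 11153.8 Mb
gameplay capture: 60.252 Mbps × 3720 s = 224137.4 Mb
conference talk: 2.202 Mbps × 2580 s = 5681.2 Mb
Total: 546413.0 Mb = 68301.6 MB.
= 68.30 GB.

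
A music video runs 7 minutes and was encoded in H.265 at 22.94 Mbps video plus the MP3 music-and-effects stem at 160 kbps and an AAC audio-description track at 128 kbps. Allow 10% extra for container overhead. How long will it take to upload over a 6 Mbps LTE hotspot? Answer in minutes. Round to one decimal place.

29.8 minutes

7 min = 420 s
Audio total: 160 + 128 = 288 kbps = 0.288 Mbps.
Total bitrate: 23.228 Mbps.
File: 23.228 Mbps × 420 s = 9755.8 Mb.
With 10% container overhead: ×1.10. → 10731.3 Mb.
At 6 Mbps: 10731.3 / 6 = 1788.6 s ≈ 29.8 minutes.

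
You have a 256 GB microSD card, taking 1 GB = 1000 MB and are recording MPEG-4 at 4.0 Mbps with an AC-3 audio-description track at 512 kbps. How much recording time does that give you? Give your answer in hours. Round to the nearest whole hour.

Audio: 512 kbps = 0.512 Mbps.
Total bitrate: 4.0 + 0.512 = 4.512 Mbps.
Capacity: 256 GB = 2,048,000 Mb.
Recording time: 2,048,000 / 4.512 = 453,901 s ≈ 126 hours.

126 hours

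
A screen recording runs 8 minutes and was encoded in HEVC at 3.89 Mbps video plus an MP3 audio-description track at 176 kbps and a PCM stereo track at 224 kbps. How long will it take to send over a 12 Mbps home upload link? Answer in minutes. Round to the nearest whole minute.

8 min = 480 s
Audio total: 176 + 224 = 400 kbps = 0.400 Mbps.
Total bitrate: 4.290 Mbps.
File: 4.290 Mbps × 480 s = 2059.2 Mb.
At 12 Mbps: 2059.2 / 12 = 171.6 s ≈ 2.86 minutes.

3 minutes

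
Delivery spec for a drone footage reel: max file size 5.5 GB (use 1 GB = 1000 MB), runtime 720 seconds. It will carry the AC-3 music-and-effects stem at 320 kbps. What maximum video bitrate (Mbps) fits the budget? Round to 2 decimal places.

60.79 Mbps

Budget: 5.5 GB = 44000.0 Mb.
Total bitrate budget: 44000.0 Mb / 720 s = 61.111 Mbps.
Audio: 320 kbps = 0.320 Mbps.
Video: 61.111 − 0.320 = 60.791 Mbps.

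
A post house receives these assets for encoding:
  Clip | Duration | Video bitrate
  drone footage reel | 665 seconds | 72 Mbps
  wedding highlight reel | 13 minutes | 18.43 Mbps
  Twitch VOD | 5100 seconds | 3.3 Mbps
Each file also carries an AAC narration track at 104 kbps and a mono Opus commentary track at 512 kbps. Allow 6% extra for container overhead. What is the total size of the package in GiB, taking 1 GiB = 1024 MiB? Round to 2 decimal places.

Audio total: 104 + 512 = 616 kbps = 0.616 Mbps.
drone footage reel: 72.616 Mbps × 665 s × 1.06 = 51187.0 Mb
wedding highlight reel: 19.046 Mbps × 780 s × 1.06 = 15747.2 Mb
Twitch VOD: 3.916 Mbps × 5100 s × 1.06 = 21169.9 Mb
Total: 88104.1 Mb = 11013.0 MB.
= 10.26 GiB.

10.26 GiB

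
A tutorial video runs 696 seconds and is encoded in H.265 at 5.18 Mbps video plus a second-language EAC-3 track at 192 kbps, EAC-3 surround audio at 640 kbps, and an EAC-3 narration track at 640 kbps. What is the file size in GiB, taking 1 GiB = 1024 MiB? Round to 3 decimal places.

Audio total: 192 + 640 + 640 = 1472 kbps = 1.472 Mbps.
Total bitrate: 5.18 + 1.472 = 6.652 Mbps.
Stream data: 6.652 Mbps × 696 s = 4629.8 Mb.
4,630 Mb = 578,724,000 bytes ÷ 1,073,741,824 = 0.539 GiB.

0.539 GiB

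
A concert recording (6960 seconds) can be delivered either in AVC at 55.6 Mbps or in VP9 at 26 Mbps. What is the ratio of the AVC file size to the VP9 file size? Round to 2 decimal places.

2.14

AVC: 55.600 Mbps × 6960 s = 386976.0 Mb = 45.050 GiB.
VP9: 26.000 Mbps × 6960 s = 180960.0 Mb = 21.067 GiB.
Ratio: 45.050 / 21.067 = 2.138.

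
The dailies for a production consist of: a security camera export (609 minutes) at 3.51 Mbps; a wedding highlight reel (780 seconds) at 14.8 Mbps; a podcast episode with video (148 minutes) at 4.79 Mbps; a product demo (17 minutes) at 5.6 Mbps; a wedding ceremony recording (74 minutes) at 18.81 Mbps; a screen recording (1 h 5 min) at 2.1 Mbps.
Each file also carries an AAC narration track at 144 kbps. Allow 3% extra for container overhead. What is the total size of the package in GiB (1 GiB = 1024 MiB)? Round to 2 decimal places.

Audio: 144 kbps = 0.144 Mbps.
security camera export: 3.654 Mbps × 36540 s × 1.03 = 137522.7 Mb
wedding highlight reel: 14.944 Mbps × 780 s × 1.03 = 12006.0 Mb
podcast episode with video: 4.934 Mbps × 8880 s × 1.03 = 45128.3 Mb
product demo: 5.744 Mbps × 1020 s × 1.03 = 6034.6 Mb
wedding ceremony recording: 18.954 Mbps × 4440 s × 1.03 = 86680.4 Mb
screen recording: 2.244 Mbps × 3900 s × 1.03 = 9014.1 Mb
Total: 296386.2 Mb = 37048.3 MB.
= 34.50 GiB.

34.50 GiB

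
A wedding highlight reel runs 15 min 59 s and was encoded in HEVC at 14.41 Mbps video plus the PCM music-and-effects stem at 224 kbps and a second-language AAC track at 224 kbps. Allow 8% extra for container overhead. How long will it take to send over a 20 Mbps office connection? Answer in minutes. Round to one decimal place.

15 min 59 s = 959 s
Audio total: 224 + 224 = 448 kbps = 0.448 Mbps.
Total bitrate: 14.858 Mbps.
File: 14.858 Mbps × 959 s = 14248.8 Mb.
With 8% container overhead: ×1.08. → 15388.7 Mb.
At 20 Mbps: 15388.7 / 20 = 769.4 s ≈ 12.8 minutes.

12.8 minutes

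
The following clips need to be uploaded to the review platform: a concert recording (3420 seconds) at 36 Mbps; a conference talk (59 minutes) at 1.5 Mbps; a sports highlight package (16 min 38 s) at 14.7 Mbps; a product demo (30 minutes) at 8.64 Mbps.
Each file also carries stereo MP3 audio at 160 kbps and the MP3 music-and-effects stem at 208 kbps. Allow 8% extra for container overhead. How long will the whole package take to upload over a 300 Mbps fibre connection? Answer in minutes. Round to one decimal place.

9.7 minutes

Audio total: 160 + 208 = 368 kbps = 0.368 Mbps.
concert recording: 36.368 Mbps × 3420 s × 1.08 = 134328.8 Mb
conference talk: 1.868 Mbps × 3540 s × 1.08 = 7141.7 Mb
sports highlight package: 15.068 Mbps × 998 s × 1.08 = 16240.9 Mb
product demo: 9.008 Mbps × 1800 s × 1.08 = 17511.6 Mb
Total: 175223.0 Mb = 21902.9 MB.
At 300 Mbps: 175223.0 / 300 = 584 s ≈ 9.73 minutes.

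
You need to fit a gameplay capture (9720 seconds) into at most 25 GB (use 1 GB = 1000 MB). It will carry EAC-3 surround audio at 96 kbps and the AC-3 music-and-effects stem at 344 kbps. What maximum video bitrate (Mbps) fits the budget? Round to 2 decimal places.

20.14 Mbps

Budget: 25 GB = 200000.0 Mb.
Total bitrate budget: 200000.0 Mb / 9720 s = 20.576 Mbps.
Audio total: 96 + 344 = 440 kbps = 0.440 Mbps.
Video: 20.576 − 0.440 = 20.136 Mbps.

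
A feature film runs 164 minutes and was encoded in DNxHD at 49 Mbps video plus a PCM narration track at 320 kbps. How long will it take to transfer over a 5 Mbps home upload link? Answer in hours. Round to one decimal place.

164 min = 9840 s
Audio: 320 kbps = 0.320 Mbps.
Total bitrate: 49.320 Mbps.
File: 49.320 Mbps × 9840 s = 485308.8 Mb.
At 5 Mbps: 485308.8 / 5 = 97061.8 s ≈ 27 hours.

27.0 hours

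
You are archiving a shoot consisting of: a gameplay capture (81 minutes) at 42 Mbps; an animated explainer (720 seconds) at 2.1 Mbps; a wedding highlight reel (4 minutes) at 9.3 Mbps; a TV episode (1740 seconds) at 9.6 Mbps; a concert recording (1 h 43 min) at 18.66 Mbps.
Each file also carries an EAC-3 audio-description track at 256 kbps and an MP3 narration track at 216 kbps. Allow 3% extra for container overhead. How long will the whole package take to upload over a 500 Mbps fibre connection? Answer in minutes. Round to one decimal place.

Audio total: 256 + 216 = 472 kbps = 0.472 Mbps.
gameplay capture: 42.472 Mbps × 4860 s × 1.03 = 212606.3 Mb
animated explainer: 2.572 Mbps × 720 s × 1.03 = 1907.4 Mb
wedding highlight reel: 9.772 Mbps × 240 s × 1.03 = 2415.6 Mb
TV episode: 10.072 Mbps × 1740 s × 1.03 = 18051.0 Mb
concert recording: 19.132 Mbps × 6180 s × 1.03 = 121782.8 Mb
Total: 356763.2 Mb = 44595.4 MB.
At 500 Mbps: 356763.2 / 500 = 714 s ≈ 11.9 minutes.

11.9 minutes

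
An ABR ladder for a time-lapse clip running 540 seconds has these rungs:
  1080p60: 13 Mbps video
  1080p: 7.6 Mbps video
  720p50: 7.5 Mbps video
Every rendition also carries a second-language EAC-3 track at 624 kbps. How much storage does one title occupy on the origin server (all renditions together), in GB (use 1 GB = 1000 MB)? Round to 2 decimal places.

Audio: 624 kbps = 0.624 Mbps.
Sum of rendition bitrates: (13+0.624) + (7.6+0.624) + (7.5+0.624) = 29.972 Mbps.
× 540 s = 16,185 Mb = 2,023 MB = 2.023 GB.

2.02 GB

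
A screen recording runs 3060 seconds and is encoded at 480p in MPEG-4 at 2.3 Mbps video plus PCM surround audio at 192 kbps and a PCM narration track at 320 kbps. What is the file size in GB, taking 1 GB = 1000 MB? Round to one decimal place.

1.1 GB

Audio total: 192 + 320 = 512 kbps = 0.512 Mbps.
Total bitrate: 2.3 + 0.512 = 2.812 Mbps.
Stream data: 2.812 Mbps × 3060 s = 8604.7 Mb.
8,605 Mb ÷ 8 = 1,076 MB → 1.076 GB.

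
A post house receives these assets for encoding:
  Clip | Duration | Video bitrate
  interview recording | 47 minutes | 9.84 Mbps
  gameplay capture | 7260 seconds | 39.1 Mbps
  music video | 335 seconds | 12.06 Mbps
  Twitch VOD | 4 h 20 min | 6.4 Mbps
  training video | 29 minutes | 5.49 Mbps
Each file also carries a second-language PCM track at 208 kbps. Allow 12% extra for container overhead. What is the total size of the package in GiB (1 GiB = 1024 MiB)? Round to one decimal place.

Audio: 208 kbps = 0.208 Mbps.
interview recording: 10.048 Mbps × 2820 s × 1.12 = 31735.6 Mb
gameplay capture: 39.308 Mbps × 7260 s × 1.12 = 319621.2 Mb
music video: 12.268 Mbps × 335 s × 1.12 = 4603.0 Mb
Twitch VOD: 6.608 Mbps × 15600 s × 1.12 = 115455.0 Mb
training video: 5.698 Mbps × 1740 s × 1.12 = 11104.3 Mb
Total: 482519.0 Mb = 60314.9 MB.
= 56.17 GiB.

56.2 GiB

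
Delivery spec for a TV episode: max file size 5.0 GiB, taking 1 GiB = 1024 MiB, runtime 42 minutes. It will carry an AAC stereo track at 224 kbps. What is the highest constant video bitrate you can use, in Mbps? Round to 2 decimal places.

Budget: 5.0 GiB = 42949.7 Mb.
42 min = 2520 s
Total bitrate budget: 42949.7 Mb / 2520 s = 17.044 Mbps.
Audio: 224 kbps = 0.224 Mbps.
Video: 17.044 − 0.224 = 16.820 Mbps.

16.82 Mbps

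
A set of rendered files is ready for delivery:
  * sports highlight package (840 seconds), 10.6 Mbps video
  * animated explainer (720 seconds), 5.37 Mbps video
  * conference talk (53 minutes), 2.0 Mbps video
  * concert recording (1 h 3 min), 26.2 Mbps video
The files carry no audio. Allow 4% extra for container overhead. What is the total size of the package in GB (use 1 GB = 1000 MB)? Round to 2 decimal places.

15.36 GB

sports highlight package: 10.600 Mbps × 840 s × 1.04 = 9260.2 Mb
animated explainer: 5.370 Mbps × 720 s × 1.04 = 4021.1 Mb
conference talk: 2.000 Mbps × 3180 s × 1.04 = 6614.4 Mb
concert recording: 26.200 Mbps × 3780 s × 1.04 = 102997.4 Mb
Total: 122893.1 Mb = 15361.6 MB.
= 15.36 GB.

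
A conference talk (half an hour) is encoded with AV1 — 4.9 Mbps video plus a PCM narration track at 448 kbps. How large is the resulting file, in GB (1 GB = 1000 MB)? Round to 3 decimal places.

30 min = 1800 s
Audio: 448 kbps = 0.448 Mbps.
Total bitrate: 4.9 + 0.448 = 5.348 Mbps.
Stream data: 5.348 Mbps × 1800 s = 9626.4 Mb.
9,626 Mb ÷ 8 = 1,203 MB → 1.203 GB.

1.203 GB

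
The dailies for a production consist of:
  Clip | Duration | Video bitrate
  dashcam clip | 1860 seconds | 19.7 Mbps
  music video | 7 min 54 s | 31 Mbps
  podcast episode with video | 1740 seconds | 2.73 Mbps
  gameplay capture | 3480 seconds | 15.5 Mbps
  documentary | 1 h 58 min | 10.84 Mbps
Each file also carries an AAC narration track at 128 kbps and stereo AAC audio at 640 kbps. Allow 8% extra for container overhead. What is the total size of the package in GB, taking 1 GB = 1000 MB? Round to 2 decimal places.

26.73 GB

Audio total: 128 + 640 = 768 kbps = 0.768 Mbps.
dashcam clip: 20.468 Mbps × 1860 s × 1.08 = 41116.1 Mb
music video: 31.768 Mbps × 474 s × 1.08 = 16262.7 Mb
podcast episode with video: 3.498 Mbps × 1740 s × 1.08 = 6573.4 Mb
gameplay capture: 16.268 Mbps × 3480 s × 1.08 = 61141.7 Mb
documentary: 11.608 Mbps × 7080 s × 1.08 = 88759.4 Mb
Total: 213853.3 Mb = 26731.7 MB.
= 26.73 GB.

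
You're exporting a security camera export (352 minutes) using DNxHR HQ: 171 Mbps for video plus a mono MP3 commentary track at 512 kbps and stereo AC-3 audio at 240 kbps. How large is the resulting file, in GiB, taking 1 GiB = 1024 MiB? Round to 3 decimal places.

352 min = 21120 s
Audio total: 512 + 240 = 752 kbps = 0.752 Mbps.
Total bitrate: 171 + 0.752 = 171.752 Mbps.
Stream data: 171.752 Mbps × 21120 s = 3627402.2 Mb.
3,627,402 Mb = 453,425,280,000 bytes ÷ 1,073,741,824 = 422.3 GiB.

422.285 GiB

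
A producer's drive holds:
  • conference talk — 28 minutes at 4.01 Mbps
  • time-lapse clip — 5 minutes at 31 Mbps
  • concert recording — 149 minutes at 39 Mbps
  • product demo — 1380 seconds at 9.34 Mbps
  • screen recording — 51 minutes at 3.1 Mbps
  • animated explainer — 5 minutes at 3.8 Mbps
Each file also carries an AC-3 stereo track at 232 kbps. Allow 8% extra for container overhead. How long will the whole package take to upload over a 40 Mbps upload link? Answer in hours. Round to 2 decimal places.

2.94 hours

Audio: 232 kbps = 0.232 Mbps.
conference talk: 4.242 Mbps × 1680 s × 1.08 = 7696.7 Mb
time-lapse clip: 31.232 Mbps × 300 s × 1.08 = 10119.2 Mb
concert recording: 39.232 Mbps × 8940 s × 1.08 = 378792.8 Mb
product demo: 9.572 Mbps × 1380 s × 1.08 = 14266.1 Mb
screen recording: 3.332 Mbps × 3060 s × 1.08 = 11011.6 Mb
animated explainer: 4.032 Mbps × 300 s × 1.08 = 1306.4 Mb
Total: 423192.7 Mb = 52899.1 MB.
At 40 Mbps: 423192.7 / 40 = 10580 s ≈ 2.94 hours.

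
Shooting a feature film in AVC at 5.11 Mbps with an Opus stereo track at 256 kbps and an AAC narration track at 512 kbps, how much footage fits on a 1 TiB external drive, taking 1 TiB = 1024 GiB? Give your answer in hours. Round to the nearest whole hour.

Audio total: 256 + 512 = 768 kbps = 0.768 Mbps.
Total bitrate: 5.11 + 0.768 = 5.878 Mbps.
Capacity: 1 TiB = 8,796,093 Mb.
Recording time: 8,796,093 / 5.878 = 1,496,443 s ≈ 416 hours.

416 hours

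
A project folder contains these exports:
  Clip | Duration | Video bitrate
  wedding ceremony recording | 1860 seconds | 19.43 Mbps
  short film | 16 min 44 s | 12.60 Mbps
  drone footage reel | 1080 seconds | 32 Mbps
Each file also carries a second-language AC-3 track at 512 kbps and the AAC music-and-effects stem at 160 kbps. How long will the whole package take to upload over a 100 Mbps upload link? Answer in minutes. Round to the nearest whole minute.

Audio total: 512 + 160 = 672 kbps = 0.672 Mbps.
wedding ceremony recording: 20.102 Mbps × 1860 s = 37389.7 Mb
short film: 13.272 Mbps × 1004 s = 13325.1 Mb
drone footage reel: 32.672 Mbps × 1080 s = 35285.8 Mb
Total: 86000.6 Mb = 10750.1 MB.
At 100 Mbps: 86000.6 / 100 = 860 s ≈ 14.3 minutes.

14 minutes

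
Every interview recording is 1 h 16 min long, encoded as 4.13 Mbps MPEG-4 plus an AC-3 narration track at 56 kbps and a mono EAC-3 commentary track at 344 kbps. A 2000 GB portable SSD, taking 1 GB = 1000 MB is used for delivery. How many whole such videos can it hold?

774

1 h 16 min = 76 min = 4560 s
Audio total: 56 + 344 = 400 kbps = 0.400 Mbps.
Total bitrate: 4.530 Mbps.
Per item: 4.530 Mbps × 4560 s = 20,657 Mb = 2,582 MB.
Capacity: 2000 GB = 16,000,000 Mb; 774.56 items → 774 complete.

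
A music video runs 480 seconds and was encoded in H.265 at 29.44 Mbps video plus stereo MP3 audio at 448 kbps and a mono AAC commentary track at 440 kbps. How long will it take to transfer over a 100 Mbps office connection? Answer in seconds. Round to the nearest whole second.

146 seconds

Audio total: 448 + 440 = 888 kbps = 0.888 Mbps.
Total bitrate: 30.328 Mbps.
File: 30.328 Mbps × 480 s = 14557.4 Mb.
At 100 Mbps: 14557.4 / 100 = 145.6 s ≈ 146 seconds.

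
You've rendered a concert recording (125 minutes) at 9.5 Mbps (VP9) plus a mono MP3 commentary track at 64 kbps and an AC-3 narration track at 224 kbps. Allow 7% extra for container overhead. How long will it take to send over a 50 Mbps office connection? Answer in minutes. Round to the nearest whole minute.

125 min = 7500 s
Audio total: 64 + 224 = 288 kbps = 0.288 Mbps.
Total bitrate: 9.788 Mbps.
File: 9.788 Mbps × 7500 s = 73410.0 Mb.
With 7% container overhead: ×1.07. → 78548.7 Mb.
At 50 Mbps: 78548.7 / 50 = 1571.0 s ≈ 26.2 minutes.

26 minutes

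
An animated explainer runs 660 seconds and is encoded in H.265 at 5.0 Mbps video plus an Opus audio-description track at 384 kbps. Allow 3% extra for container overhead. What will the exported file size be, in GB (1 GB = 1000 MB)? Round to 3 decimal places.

0.458 GB

Audio: 384 kbps = 0.384 Mbps.
Total bitrate: 5.0 + 0.384 = 5.384 Mbps.
Stream data: 5.384 Mbps × 660 s = 3553.4 Mb.
With 3% container overhead: ×1.03.
3,660 Mb ÷ 8 = 457.5 MB → 0.4575 GB.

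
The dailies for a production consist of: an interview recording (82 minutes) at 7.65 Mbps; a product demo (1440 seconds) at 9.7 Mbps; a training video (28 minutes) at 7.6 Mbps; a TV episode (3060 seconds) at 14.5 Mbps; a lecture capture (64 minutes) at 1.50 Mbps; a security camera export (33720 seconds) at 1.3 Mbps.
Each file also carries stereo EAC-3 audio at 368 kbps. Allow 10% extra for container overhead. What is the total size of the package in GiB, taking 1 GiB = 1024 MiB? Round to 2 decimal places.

Audio: 368 kbps = 0.368 Mbps.
interview recording: 8.018 Mbps × 4920 s × 1.10 = 43393.4 Mb
product demo: 10.068 Mbps × 1440 s × 1.10 = 15947.7 Mb
training video: 7.968 Mbps × 1680 s × 1.10 = 14724.9 Mb
TV episode: 14.868 Mbps × 3060 s × 1.10 = 50045.7 Mb
lecture capture: 1.868 Mbps × 3840 s × 1.10 = 7890.4 Mb
security camera export: 1.668 Mbps × 33720 s × 1.10 = 61869.5 Mb
Total: 193871.6 Mb = 24233.9 MB.
= 22.57 GiB.

22.57 GiB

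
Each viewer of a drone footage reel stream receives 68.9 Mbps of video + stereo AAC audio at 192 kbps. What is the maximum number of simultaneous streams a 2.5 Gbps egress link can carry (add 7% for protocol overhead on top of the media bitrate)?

Audio: 192 kbps = 0.192 Mbps.
Per-viewer media rate: 69.092 Mbps.
On the wire with 7% overhead: 73.928 Mbps.
2.5 Gbps = 2,500 Mbps; 2,500 / 73.928 = 33.82 → 33 viewers.

33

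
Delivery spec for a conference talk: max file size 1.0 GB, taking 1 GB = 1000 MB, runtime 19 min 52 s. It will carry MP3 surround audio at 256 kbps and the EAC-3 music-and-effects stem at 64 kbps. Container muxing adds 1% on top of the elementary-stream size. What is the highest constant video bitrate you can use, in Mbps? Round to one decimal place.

Budget: 1.0 GB = 8000.0 Mb.
Stream payload after overhead: 8000.0 / 1.01 = 7920.8 Mb.
19 min 52 s = 1192 s
Total bitrate budget: 7920.8 Mb / 1192 s = 6.645 Mbps.
Audio total: 256 + 64 = 320 kbps = 0.320 Mbps.
Video: 6.645 − 0.320 = 6.325 Mbps.

6.3 Mbps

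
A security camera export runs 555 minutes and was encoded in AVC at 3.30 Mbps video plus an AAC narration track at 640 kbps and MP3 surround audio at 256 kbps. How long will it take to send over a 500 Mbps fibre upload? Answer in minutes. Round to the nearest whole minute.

5 minutes

555 min = 33300 s
Audio total: 640 + 256 = 896 kbps = 0.896 Mbps.
Total bitrate: 4.196 Mbps.
File: 4.196 Mbps × 33300 s = 139726.8 Mb.
At 500 Mbps: 139726.8 / 500 = 279.5 s ≈ 4.66 minutes.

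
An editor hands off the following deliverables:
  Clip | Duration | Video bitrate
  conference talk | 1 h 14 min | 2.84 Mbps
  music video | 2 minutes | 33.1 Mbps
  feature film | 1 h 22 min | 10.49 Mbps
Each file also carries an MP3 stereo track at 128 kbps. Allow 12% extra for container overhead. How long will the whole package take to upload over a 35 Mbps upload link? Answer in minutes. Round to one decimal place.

Audio: 128 kbps = 0.128 Mbps.
conference talk: 2.968 Mbps × 4440 s × 1.12 = 14759.3 Mb
music video: 33.228 Mbps × 120 s × 1.12 = 4465.8 Mb
feature film: 10.618 Mbps × 4920 s × 1.12 = 58509.4 Mb
Total: 77734.5 Mb = 9716.8 MB.
At 35 Mbps: 77734.5 / 35 = 2221 s ≈ 37 minutes.

37.0 minutes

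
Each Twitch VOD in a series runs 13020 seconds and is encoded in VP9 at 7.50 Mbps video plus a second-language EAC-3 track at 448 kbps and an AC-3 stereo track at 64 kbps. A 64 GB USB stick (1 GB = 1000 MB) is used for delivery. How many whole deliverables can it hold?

4

Audio total: 448 + 64 = 512 kbps = 0.512 Mbps.
Total bitrate: 8.012 Mbps.
Per item: 8.012 Mbps × 13020 s = 104,316 Mb = 13,040 MB.
Capacity: 64 GB = 512,000 Mb; 4.91 items → 4 complete.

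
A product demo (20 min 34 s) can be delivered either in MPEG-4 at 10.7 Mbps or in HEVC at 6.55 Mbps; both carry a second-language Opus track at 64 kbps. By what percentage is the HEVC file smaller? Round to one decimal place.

20 min 34 s = 1234 s
Audio: 64 kbps = 0.064 Mbps.
MPEG-4: 10.764 Mbps × 1234 s = 13282.8 Mb = 1.660 GB.
HEVC: 6.614 Mbps × 1234 s = 8161.7 Mb = 1.020 GB.
Reduction: (1 − 1.020/1.660) × 100 = 38.55%.

38.6%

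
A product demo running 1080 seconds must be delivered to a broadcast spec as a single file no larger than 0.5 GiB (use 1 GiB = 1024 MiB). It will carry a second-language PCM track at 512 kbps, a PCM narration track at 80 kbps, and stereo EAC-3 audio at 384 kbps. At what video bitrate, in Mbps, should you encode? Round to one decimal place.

Budget: 0.5 GiB = 4295.0 Mb.
Total bitrate budget: 4295.0 Mb / 1080 s = 3.977 Mbps.
Audio total: 512 + 80 + 384 = 976 kbps = 0.976 Mbps.
Video: 3.977 − 0.976 = 3.001 Mbps.

3.0 Mbps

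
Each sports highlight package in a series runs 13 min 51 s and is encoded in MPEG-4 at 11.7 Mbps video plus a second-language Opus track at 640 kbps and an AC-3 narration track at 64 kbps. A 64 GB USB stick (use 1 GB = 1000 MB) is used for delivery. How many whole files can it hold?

49

13 min 51 s = 831 s
Audio total: 640 + 64 = 704 kbps = 0.704 Mbps.
Total bitrate: 12.404 Mbps.
Per item: 12.404 Mbps × 831 s = 10,308 Mb = 1,288 MB.
Capacity: 64 GB = 512,000 Mb; 49.67 items → 49 complete.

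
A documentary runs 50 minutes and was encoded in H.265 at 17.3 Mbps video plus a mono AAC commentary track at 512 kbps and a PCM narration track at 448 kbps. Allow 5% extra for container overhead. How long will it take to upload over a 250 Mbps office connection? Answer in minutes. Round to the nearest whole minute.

4 minutes

50 min = 3000 s
Audio total: 512 + 448 = 960 kbps = 0.960 Mbps.
Total bitrate: 18.260 Mbps.
File: 18.260 Mbps × 3000 s = 54780.0 Mb.
With 5% container overhead: ×1.05. → 57519.0 Mb.
At 250 Mbps: 57519.0 / 250 = 230.1 s ≈ 3.83 minutes.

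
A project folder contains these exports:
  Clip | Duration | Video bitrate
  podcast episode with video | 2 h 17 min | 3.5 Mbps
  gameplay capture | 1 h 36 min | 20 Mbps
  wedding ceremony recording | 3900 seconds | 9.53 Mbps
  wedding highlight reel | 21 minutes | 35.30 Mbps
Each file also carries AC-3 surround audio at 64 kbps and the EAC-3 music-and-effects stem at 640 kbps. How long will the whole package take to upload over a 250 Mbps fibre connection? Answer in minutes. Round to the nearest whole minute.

16 minutes

Audio total: 64 + 640 = 704 kbps = 0.704 Mbps.
podcast episode with video: 4.204 Mbps × 8220 s = 34556.9 Mb
gameplay capture: 20.704 Mbps × 5760 s = 119255.0 Mb
wedding ceremony recording: 10.234 Mbps × 3900 s = 39912.6 Mb
wedding highlight reel: 36.004 Mbps × 1260 s = 45365.0 Mb
Total: 239089.6 Mb = 29886.2 MB.
At 250 Mbps: 239089.6 / 250 = 956 s ≈ 15.9 minutes.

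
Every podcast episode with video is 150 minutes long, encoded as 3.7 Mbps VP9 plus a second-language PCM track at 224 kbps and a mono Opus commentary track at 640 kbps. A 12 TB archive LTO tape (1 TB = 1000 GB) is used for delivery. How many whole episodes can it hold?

150 min = 9000 s
Audio total: 224 + 640 = 864 kbps = 0.864 Mbps.
Total bitrate: 4.564 Mbps.
Per item: 4.564 Mbps × 9000 s = 41,076 Mb = 5,134 MB.
Capacity: 12 TB = 96,000,000 Mb; 2337.13 items → 2337 complete.

2337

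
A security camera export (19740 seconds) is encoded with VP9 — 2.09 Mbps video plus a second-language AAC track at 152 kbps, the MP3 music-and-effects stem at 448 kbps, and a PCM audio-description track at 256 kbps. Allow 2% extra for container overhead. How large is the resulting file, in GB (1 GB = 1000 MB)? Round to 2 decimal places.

Audio total: 152 + 448 + 256 = 856 kbps = 0.856 Mbps.
Total bitrate: 2.09 + 0.856 = 2.946 Mbps.
Stream data: 2.946 Mbps × 19740 s = 58154.0 Mb.
With 2% container overhead: ×1.02.
59,317 Mb ÷ 8 = 7,415 MB → 7.415 GB.

7.41 GB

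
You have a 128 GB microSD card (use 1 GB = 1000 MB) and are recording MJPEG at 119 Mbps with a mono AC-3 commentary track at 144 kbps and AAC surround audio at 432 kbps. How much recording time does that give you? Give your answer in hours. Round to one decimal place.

Audio total: 144 + 432 = 576 kbps = 0.576 Mbps.
Total bitrate: 119 + 0.576 = 119.576 Mbps.
Capacity: 128 GB = 1,024,000 Mb.
Recording time: 1,024,000 / 119.576 = 8,564 s ≈ 2.38 hours.

2.4 hours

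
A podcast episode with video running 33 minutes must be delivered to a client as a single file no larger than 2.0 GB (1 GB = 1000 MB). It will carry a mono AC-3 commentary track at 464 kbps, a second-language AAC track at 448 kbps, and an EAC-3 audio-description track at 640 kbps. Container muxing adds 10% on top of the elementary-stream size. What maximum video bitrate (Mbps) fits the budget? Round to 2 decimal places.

Budget: 2.0 GB = 16000.0 Mb.
Stream payload after overhead: 16000.0 / 1.10 = 14545.5 Mb.
33 min = 1980 s
Total bitrate budget: 14545.5 Mb / 1980 s = 7.346 Mbps.
Audio total: 464 + 448 + 640 = 1552 kbps = 1.552 Mbps.
Video: 7.346 − 1.552 = 5.794 Mbps.

5.79 Mbps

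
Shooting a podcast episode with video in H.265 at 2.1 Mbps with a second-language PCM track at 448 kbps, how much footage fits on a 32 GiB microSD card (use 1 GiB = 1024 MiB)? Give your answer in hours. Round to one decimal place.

30.0 hours

Audio: 448 kbps = 0.448 Mbps.
Total bitrate: 2.1 + 0.448 = 2.548 Mbps.
Capacity: 32 GiB = 274,878 Mb.
Recording time: 274,878 / 2.548 = 107,880 s ≈ 30.0 hours.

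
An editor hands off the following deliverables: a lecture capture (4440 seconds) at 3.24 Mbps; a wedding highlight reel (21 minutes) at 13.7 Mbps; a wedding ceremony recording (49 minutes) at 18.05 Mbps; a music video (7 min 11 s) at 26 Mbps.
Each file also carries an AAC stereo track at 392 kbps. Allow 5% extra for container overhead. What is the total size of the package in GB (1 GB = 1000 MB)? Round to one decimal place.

13.1 GB

Audio: 392 kbps = 0.392 Mbps.
lecture capture: 3.632 Mbps × 4440 s × 1.05 = 16932.4 Mb
wedding highlight reel: 14.092 Mbps × 1260 s × 1.05 = 18643.7 Mb
wedding ceremony recording: 18.442 Mbps × 2940 s × 1.05 = 56930.5 Mb
music video: 26.392 Mbps × 431 s × 1.05 = 11943.7 Mb
Total: 104450.3 Mb = 13056.3 MB.
= 13.06 GB.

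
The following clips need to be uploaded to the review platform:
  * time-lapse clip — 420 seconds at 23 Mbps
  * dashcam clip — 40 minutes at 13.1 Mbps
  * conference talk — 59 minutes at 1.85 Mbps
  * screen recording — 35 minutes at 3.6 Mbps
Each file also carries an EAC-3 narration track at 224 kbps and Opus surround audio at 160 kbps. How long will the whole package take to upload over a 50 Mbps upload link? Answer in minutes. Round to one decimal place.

19.5 minutes

Audio total: 224 + 160 = 384 kbps = 0.384 Mbps.
time-lapse clip: 23.384 Mbps × 420 s = 9821.3 Mb
dashcam clip: 13.484 Mbps × 2400 s = 32361.6 Mb
conference talk: 2.234 Mbps × 3540 s = 7908.4 Mb
screen recording: 3.984 Mbps × 2100 s = 8366.4 Mb
Total: 58457.6 Mb = 7307.2 MB.
At 50 Mbps: 58457.6 / 50 = 1169 s ≈ 19.5 minutes.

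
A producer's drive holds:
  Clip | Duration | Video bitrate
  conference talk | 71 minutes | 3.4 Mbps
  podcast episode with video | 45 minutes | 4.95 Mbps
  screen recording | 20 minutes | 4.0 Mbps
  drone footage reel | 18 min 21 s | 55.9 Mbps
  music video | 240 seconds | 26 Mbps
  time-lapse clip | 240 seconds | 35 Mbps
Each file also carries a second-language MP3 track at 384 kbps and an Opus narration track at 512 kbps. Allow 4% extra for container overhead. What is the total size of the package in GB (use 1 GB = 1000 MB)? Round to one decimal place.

15.3 GB

Audio total: 384 + 512 = 896 kbps = 0.896 Mbps.
conference talk: 4.296 Mbps × 4260 s × 1.04 = 19033.0 Mb
podcast episode with video: 5.846 Mbps × 2700 s × 1.04 = 16415.6 Mb
screen recording: 4.896 Mbps × 1200 s × 1.04 = 6110.2 Mb
drone footage reel: 56.796 Mbps × 1101 s × 1.04 = 65033.7 Mb
music video: 26.896 Mbps × 240 s × 1.04 = 6713.2 Mb
time-lapse clip: 35.896 Mbps × 240 s × 1.04 = 8959.6 Mb
Total: 122265.3 Mb = 15283.2 MB.
= 15.28 GB.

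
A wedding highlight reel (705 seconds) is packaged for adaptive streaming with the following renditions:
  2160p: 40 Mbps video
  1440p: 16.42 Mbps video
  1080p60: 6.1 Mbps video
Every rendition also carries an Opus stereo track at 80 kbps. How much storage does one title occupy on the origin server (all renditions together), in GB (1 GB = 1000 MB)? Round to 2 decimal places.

Audio: 80 kbps = 0.080 Mbps.
Sum of rendition bitrates: (40+0.080) + (16.42+0.080) + (6.1+0.080) = 62.760 Mbps.
× 705 s = 44,246 Mb = 5,531 MB = 5.531 GB.

5.53 GB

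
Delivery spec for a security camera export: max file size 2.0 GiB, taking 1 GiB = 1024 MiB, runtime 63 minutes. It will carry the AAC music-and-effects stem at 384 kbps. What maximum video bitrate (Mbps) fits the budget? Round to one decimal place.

Budget: 2.0 GiB = 17179.9 Mb.
63 min = 3780 s
Total bitrate budget: 17179.9 Mb / 3780 s = 4.545 Mbps.
Audio: 384 kbps = 0.384 Mbps.
Video: 4.545 − 0.384 = 4.161 Mbps.

4.2 Mbps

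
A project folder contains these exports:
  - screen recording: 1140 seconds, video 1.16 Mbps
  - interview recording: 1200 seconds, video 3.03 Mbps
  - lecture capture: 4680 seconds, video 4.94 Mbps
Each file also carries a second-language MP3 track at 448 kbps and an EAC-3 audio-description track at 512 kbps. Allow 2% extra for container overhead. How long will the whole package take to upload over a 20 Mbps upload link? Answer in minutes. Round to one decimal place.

29.6 minutes

Audio total: 448 + 512 = 960 kbps = 0.960 Mbps.
screen recording: 2.120 Mbps × 1140 s × 1.02 = 2465.1 Mb
interview recording: 3.990 Mbps × 1200 s × 1.02 = 4883.8 Mb
lecture capture: 5.900 Mbps × 4680 s × 1.02 = 28164.2 Mb
Total: 35513.1 Mb = 4439.1 MB.
At 20 Mbps: 35513.1 / 20 = 1776 s ≈ 29.6 minutes.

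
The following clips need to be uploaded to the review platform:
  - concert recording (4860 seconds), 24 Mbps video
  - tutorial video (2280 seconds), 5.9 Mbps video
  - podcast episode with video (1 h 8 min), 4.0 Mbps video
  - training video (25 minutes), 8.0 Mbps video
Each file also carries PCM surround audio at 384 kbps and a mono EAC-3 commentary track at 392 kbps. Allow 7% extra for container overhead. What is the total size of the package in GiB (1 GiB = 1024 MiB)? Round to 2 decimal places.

Audio total: 384 + 392 = 776 kbps = 0.776 Mbps.
concert recording: 24.776 Mbps × 4860 s × 1.07 = 128840.2 Mb
tutorial video: 6.676 Mbps × 2280 s × 1.07 = 16286.8 Mb
podcast episode with video: 4.776 Mbps × 4080 s × 1.07 = 20850.1 Mb
training video: 8.776 Mbps × 1500 s × 1.07 = 14085.5 Mb
Total: 180062.5 Mb = 22507.8 MB.
= 20.96 GiB.

20.96 GiB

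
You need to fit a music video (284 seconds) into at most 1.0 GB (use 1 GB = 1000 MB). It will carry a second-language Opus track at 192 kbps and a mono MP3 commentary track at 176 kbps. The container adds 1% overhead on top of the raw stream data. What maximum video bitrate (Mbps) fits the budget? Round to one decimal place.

27.5 Mbps

Budget: 1.0 GB = 8000.0 Mb.
Stream payload after overhead: 8000.0 / 1.01 = 7920.8 Mb.
Total bitrate budget: 7920.8 Mb / 284 s = 27.890 Mbps.
Audio total: 192 + 176 = 368 kbps = 0.368 Mbps.
Video: 27.890 − 0.368 = 27.522 Mbps.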